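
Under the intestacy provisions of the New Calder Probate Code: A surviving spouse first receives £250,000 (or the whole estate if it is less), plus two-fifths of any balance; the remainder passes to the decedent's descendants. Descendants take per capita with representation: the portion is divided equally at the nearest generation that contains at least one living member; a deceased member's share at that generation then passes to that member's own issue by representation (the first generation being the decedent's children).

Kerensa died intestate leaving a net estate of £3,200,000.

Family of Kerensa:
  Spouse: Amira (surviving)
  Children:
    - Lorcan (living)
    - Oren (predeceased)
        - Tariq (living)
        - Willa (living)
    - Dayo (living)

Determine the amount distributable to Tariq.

Tariq receives £295,000.

Amira first takes £250,000, leaving a balance of £2,950,000. Amira then takes two-fifths of the balance (£1,180,000), for a total of £1,430,000. The remaining £1,770,000 passes to the descendants.
The descendants' portion (£1,770,000) is divided into 3 shares of £590,000: Lorcan and Dayo each take £590,000; Oren's £590,000 share passes to Oren's issue.
Oren's share (£590,000) is divided into 2 shares of £295,000: Tariq and Willa each take £295,000.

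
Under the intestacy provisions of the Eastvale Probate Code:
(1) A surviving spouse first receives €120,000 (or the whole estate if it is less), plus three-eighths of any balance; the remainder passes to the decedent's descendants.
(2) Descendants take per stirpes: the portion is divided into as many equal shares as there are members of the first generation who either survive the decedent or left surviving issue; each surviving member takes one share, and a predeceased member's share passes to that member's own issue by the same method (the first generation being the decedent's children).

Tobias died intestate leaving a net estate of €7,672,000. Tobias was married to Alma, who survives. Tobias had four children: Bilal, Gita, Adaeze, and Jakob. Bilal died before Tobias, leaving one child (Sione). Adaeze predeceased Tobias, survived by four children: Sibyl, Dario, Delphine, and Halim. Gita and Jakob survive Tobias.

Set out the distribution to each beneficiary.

Alma first takes €120,000, leaving a balance of €7,552,000. Alma then takes three-eighths of the balance (€2,832,000), for a total of €2,952,000. The remaining €4,720,000 passes to the descendants.
The descendants' portion (€4,720,000) is divided into 4 shares of €1,180,000: Gita and Jakob each take €1,180,000; Bilal's €1,180,000 share passes to Bilal's issue; Adaeze's €1,180,000 share passes to Adaeze's issue.
Bilal's share (€1,180,000) passes entirely to Sione.
Adaeze's share (€1,180,000) is divided into 4 shares of €295,000: Sibyl, Dario, Delphine, and Halim each take €295,000.

Alma: €2,952,000; Sione: €1,180,000; Gita: €1,180,000; Sibyl: €295,000; Dario: €295,000; Delphine: €295,000; Halim: €295,000; Jakob: €1,180,000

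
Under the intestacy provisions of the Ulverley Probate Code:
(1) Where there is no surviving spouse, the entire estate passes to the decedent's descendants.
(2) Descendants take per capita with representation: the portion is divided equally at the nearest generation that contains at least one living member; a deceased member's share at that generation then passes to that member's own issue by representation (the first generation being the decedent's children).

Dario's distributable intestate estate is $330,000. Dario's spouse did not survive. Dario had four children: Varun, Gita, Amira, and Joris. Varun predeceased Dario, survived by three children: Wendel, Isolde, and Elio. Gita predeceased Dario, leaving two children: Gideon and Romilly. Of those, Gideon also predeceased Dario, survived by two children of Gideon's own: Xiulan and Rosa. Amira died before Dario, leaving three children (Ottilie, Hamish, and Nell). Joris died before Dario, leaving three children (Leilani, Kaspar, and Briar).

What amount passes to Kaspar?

The entire $330,000 passes to the descendants.
No child survives, so the initial division is made at the grandchildren's generation.
That amount ($330,000) is divided into 11 shares of $30,000: Wendel, Isolde, Elio, Romilly, Ottilie, Hamish, Nell, Leilani, Kaspar, and Briar each take $30,000; Gideon's $30,000 share passes to Gideon's issue.
Gideon's share ($30,000) is divided into 2 shares of $15,000: Xiulan and Rosa each take $15,000.

Kaspar receives $30,000.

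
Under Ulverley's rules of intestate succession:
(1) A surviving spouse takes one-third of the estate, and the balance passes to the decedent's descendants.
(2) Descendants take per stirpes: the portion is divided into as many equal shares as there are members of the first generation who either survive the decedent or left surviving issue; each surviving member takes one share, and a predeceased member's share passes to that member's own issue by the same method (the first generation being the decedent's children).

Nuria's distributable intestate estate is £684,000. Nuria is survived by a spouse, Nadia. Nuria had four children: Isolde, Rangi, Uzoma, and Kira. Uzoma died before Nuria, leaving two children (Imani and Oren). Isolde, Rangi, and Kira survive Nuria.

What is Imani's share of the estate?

Imani receives £57,000.

Nadia takes one-third of £684,000 = £228,000. The remaining £456,000 passes to the descendants.
The descendants' portion (£456,000) is divided into 4 shares of £114,000: Isolde, Rangi, and Kira each take £114,000; Uzoma's £114,000 share passes to Uzoma's issue.
Uzoma's share (£114,000) is divided into 2 shares of £57,000: Imani and Oren each take £57,000.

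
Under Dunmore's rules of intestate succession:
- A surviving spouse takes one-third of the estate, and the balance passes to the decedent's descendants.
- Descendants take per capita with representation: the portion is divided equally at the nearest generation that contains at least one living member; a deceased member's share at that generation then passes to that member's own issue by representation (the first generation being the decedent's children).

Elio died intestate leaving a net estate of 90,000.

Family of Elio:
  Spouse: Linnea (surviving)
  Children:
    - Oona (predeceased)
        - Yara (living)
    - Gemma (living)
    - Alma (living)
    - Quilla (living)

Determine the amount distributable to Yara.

Yara receives 15,000.

Linnea takes one-third of 90,000 = 30,000. The remaining 60,000 passes to the descendants.
The descendants' portion (60,000) is divided into 4 shares of 15,000: Gemma, Alma, and Quilla each take 15,000; Oona's 15,000 share passes to Oona's issue.
Oona's share (15,000) passes entirely to Yara.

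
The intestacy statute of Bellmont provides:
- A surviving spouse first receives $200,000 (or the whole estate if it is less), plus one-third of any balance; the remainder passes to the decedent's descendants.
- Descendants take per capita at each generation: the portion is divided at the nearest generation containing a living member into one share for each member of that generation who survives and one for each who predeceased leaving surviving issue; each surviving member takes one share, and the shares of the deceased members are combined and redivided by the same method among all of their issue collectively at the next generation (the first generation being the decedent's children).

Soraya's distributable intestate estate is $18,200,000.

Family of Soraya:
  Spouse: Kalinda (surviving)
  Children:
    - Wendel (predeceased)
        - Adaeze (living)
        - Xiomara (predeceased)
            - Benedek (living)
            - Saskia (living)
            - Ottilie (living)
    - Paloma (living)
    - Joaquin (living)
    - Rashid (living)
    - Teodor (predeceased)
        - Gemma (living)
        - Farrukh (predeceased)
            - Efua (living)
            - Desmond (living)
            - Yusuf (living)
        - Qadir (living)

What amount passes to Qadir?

Qadir receives $960,000.

Kalinda first takes $200,000, leaving a balance of $18,000,000. Kalinda then takes one-third of the balance ($6,000,000), for a total of $6,200,000. The remaining $12,000,000 passes to the descendants.
The descendants' portion ($12,000,000) is divided at the children's generation into 5 shares of $2,400,000. Paloma, Joaquin, and Rashid each take $2,400,000. The 2 shares of the deceased (Wendel and Teodor) are combined into a pool of $4,800,000.
That pool ($4,800,000) is divided at the grandchildren's generation into 5 shares of $960,000. Adaeze, Gemma, and Qadir each take $960,000. The 2 shares of the deceased (Xiomara and Farrukh) are combined into a pool of $1,920,000.
That pool ($1,920,000) is divided at the great-grandchildren's generation equally among Benedek, Saskia, Ottilie, Efua, Desmond, and Yusuf: $320,000 each.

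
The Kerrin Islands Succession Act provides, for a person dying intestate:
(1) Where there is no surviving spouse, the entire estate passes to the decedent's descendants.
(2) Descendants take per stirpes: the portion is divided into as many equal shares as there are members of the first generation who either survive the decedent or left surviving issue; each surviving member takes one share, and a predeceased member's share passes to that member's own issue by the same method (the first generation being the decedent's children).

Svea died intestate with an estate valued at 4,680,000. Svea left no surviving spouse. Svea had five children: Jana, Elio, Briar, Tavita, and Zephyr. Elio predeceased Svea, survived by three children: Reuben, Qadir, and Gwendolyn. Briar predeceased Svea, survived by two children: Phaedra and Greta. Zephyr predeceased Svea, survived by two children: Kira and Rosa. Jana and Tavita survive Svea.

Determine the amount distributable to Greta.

The entire 4,680,000 passes to the descendants.
That amount (4,680,000) is divided into 5 shares of 936,000: Jana and Tavita each take 936,000; Elio's 936,000 share passes to Elio's issue; Briar's 936,000 share passes to Briar's issue; Zephyr's 936,000 share passes to Zephyr's issue.
Elio's share (936,000) is divided into 3 shares of 312,000: Reuben, Qadir, and Gwendolyn each take 312,000.
Briar's share (936,000) is divided into 2 shares of 468,000: Phaedra and Greta each take 468,000.
Zephyr's share (936,000) is divided into 2 shares of 468,000: Kira and Rosa each take 468,000.

Greta receives 468,000.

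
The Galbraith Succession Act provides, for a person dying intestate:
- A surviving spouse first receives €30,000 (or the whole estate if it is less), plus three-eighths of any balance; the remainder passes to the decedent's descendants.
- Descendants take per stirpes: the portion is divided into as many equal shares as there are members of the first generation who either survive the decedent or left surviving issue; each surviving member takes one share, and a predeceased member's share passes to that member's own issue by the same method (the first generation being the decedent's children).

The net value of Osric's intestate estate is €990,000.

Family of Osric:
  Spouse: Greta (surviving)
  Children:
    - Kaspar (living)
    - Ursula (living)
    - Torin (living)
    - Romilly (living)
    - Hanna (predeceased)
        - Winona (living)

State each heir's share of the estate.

Greta: €390,000; Kaspar: €120,000; Ursula: €120,000; Torin: €120,000; Romilly: €120,000; Winona: €120,000

Greta first takes €30,000, leaving a balance of €960,000. Greta then takes three-eighths of the balance (€360,000), for a total of €390,000. The remaining €600,000 passes to the descendants.
The descendants' portion (€600,000) is divided into 5 shares of €120,000: Kaspar, Ursula, Torin, and Romilly each take €120,000; Hanna's €120,000 share passes to Hanna's issue.
Hanna's share (€120,000) passes entirely to Winona.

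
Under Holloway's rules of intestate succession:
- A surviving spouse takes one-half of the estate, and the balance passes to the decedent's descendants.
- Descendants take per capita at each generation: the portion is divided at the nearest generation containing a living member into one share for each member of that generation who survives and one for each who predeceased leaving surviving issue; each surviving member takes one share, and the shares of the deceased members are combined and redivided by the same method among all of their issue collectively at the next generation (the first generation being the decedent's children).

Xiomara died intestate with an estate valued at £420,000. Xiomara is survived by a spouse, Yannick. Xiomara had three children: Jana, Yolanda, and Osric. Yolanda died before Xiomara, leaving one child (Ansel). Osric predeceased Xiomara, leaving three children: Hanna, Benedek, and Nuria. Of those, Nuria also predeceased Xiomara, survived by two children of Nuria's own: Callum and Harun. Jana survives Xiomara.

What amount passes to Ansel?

Yannick takes one-half of £420,000 = £210,000. The remaining £210,000 passes to the descendants.
The descendants' portion (£210,000) is divided at the children's generation into 3 shares of £70,000. Jana takes £70,000. The 2 shares of the deceased (Yolanda and Osric) are combined into a pool of £140,000.
That pool (£140,000) is divided at the grandchildren's generation into 4 shares of £35,000. Ansel, Hanna, and Benedek each take £35,000. The remaining share for the deceased Nuria (£35,000) is carried to the next generation.
That pool (£35,000) is divided at the great-grandchildren's generation equally among Callum and Harun: £17,500 each.

Ansel receives £35,000.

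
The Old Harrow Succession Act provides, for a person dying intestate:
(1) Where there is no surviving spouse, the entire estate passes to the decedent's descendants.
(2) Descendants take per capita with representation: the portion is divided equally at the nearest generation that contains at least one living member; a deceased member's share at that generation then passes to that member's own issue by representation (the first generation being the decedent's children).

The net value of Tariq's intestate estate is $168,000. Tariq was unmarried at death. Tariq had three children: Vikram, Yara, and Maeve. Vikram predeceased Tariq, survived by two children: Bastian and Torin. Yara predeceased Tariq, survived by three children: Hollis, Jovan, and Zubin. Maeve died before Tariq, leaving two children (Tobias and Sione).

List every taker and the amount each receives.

The entire $168,000 passes to the descendants.
No child survives, so the initial division is made at the grandchildren's generation.
That amount ($168,000) is divided into 7 shares of $24,000: Bastian, Torin, Hollis, Jovan, Zubin, Tobias, and Sione each take $24,000.

Bastian: $24,000; Torin: $24,000; Hollis: $24,000; Jovan: $24,000; Zubin: $24,000; Tobias: $24,000; Sione: $24,000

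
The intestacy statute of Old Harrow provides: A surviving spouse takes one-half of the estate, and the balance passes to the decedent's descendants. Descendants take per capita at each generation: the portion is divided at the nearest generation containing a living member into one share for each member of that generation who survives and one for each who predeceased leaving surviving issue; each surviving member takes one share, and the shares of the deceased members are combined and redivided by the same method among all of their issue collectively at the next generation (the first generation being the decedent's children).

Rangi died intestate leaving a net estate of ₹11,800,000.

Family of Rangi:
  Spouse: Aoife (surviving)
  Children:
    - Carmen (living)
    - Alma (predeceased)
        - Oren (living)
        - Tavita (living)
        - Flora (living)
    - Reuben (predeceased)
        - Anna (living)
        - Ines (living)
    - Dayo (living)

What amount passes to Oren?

Aoife takes one-half of ₹11,800,000 = ₹5,900,000. The remaining ₹5,900,000 passes to the descendants.
The descendants' portion (₹5,900,000) is divided at the children's generation into 4 shares of ₹1,475,000. Carmen and Dayo each take ₹1,475,000. The 2 shares of the deceased (Alma and Reuben) are combined into a pool of ₹2,950,000.
That pool (₹2,950,000) is divided at the grandchildren's generation equally among Oren, Tavita, Flora, Anna, and Ines: ₹590,000 each.

Oren receives ₹590,000.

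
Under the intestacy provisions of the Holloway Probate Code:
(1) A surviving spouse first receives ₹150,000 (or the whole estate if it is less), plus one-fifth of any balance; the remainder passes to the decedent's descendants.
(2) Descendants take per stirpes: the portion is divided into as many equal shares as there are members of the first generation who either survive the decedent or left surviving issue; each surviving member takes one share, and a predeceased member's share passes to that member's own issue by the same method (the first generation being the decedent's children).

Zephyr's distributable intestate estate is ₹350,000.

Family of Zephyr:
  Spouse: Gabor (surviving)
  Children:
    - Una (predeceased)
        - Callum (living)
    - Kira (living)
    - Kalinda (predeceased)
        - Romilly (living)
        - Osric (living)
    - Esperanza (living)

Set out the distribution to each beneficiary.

Gabor: ₹190,000; Callum: ₹40,000; Kira: ₹40,000; Romilly: ₹20,000; Osric: ₹20,000; Esperanza: ₹40,000

Gabor first takes ₹150,000, leaving a balance of ₹200,000. Gabor then takes one-fifth of the balance (₹40,000), for a total of ₹190,000. The remaining ₹160,000 passes to the descendants.
The descendants' portion (₹160,000) is divided into 4 shares of ₹40,000: Kira and Esperanza each take ₹40,000; Una's ₹40,000 share passes to Una's issue; Kalinda's ₹40,000 share passes to Kalinda's issue.
Una's share (₹40,000) passes entirely to Callum.
Kalinda's share (₹40,000) is divided into 2 shares of ₹20,000: Romilly and Osric each take ₹20,000.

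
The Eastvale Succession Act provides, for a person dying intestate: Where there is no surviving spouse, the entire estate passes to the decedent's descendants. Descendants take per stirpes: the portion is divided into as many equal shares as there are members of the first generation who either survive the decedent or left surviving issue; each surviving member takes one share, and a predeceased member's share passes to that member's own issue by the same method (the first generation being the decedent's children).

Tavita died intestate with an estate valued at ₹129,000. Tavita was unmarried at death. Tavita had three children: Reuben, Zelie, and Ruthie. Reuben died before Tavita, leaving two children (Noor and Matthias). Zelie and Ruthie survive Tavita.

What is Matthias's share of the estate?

Matthias receives ₹21,500.

The entire ₹129,000 passes to the descendants.
That amount (₹129,000) is divided into 3 shares of ₹43,000: Zelie and Ruthie each take ₹43,000; Reuben's ₹43,000 share passes to Reuben's issue.
Reuben's share (₹43,000) is divided into 2 shares of ₹21,500: Noor and Matthias each take ₹21,500.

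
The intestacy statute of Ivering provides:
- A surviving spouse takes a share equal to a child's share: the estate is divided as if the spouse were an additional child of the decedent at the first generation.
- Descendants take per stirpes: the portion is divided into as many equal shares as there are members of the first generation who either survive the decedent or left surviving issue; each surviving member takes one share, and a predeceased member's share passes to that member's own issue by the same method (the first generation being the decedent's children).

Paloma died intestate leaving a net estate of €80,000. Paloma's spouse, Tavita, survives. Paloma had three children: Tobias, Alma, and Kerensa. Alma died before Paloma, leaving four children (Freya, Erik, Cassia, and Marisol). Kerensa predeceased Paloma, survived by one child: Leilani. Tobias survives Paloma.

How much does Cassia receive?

The spouse counts as an additional share at the children's level, so there are 4 primary shares of €20,000. Tavita takes one such share (€20,000).
The children's combined portion (€60,000) is divided into 3 shares of €20,000: Tobias takes €20,000; Alma's €20,000 share passes to Alma's issue; Kerensa's €20,000 share passes to Kerensa's issue.
Alma's share (€20,000) is divided into 4 shares of €5,000: Freya, Erik, Cassia, and Marisol each take €5,000.
Kerensa's share (€20,000) passes entirely to Leilani.

Cassia receives €5,000.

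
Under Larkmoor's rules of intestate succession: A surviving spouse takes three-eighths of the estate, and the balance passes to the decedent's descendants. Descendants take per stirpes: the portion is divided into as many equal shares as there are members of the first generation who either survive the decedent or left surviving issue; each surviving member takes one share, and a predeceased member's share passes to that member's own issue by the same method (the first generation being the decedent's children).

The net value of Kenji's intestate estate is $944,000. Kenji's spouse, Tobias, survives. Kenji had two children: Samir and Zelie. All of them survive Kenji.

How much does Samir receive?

Tobias takes three-eighths of $944,000 = $354,000. The remaining $590,000 passes to the descendants.
The descendants' portion ($590,000) is divided into 2 shares of $295,000: Samir and Zelie each take $295,000.

Samir receives $295,000.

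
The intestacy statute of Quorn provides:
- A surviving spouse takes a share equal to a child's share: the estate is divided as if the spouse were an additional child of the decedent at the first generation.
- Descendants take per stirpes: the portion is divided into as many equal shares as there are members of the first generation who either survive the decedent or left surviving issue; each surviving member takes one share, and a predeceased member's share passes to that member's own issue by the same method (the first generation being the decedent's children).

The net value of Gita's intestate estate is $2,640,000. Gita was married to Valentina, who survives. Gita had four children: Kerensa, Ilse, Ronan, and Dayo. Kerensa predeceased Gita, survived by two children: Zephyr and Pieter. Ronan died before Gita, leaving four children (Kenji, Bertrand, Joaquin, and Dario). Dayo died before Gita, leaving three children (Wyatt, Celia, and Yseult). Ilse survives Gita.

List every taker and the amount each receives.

Valentina: $528,000; Zephyr: $264,000; Pieter: $264,000; Ilse: $528,000; Kenji: $132,000; Bertrand: $132,000; Joaquin: $132,000; Dario: $132,000; Wyatt: $176,000; Celia: $176,000; Yseult: $176,000

The spouse counts as an additional share at the children's level, so there are 5 primary shares of $528,000. Valentina takes one such share ($528,000).
The children's combined portion ($2,112,000) is divided into 4 shares of $528,000: Ilse takes $528,000; Kerensa's $528,000 share passes to Kerensa's issue; Ronan's $528,000 share passes to Ronan's issue; Dayo's $528,000 share passes to Dayo's issue.
Kerensa's share ($528,000) is divided into 2 shares of $264,000: Zephyr and Pieter each take $264,000.
Ronan's share ($528,000) is divided into 4 shares of $132,000: Kenji, Bertrand, Joaquin, and Dario each take $132,000.
Dayo's share ($528,000) is divided into 3 shares of $176,000: Wyatt, Celia, and Yseult each take $176,000.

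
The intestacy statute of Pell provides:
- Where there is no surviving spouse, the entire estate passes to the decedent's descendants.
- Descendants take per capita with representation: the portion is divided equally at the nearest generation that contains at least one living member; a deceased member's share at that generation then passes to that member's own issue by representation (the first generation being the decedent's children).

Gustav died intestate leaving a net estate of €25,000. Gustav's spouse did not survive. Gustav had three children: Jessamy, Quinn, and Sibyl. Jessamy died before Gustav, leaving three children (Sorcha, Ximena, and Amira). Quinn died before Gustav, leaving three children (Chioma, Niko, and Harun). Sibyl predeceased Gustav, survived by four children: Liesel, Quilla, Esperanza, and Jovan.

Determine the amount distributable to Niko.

Niko receives €2,500.

The entire €25,000 passes to the descendants.
No child survives, so the initial division is made at the grandchildren's generation.
That amount (€25,000) is divided into 10 shares of €2,500: Sorcha, Ximena, Amira, Chioma, Niko, Harun, Liesel, Quilla, Esperanza, and Jovan each take €2,500.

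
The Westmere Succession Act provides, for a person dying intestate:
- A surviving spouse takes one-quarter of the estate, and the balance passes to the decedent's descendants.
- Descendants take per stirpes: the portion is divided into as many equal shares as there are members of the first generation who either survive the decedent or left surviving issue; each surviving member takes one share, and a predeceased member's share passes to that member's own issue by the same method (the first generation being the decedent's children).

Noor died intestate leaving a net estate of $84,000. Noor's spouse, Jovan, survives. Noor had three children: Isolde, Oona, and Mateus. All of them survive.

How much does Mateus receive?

Mateus receives $21,000.

Jovan takes one-quarter of $84,000 = $21,000. The remaining $63,000 passes to the descendants.
The descendants' portion ($63,000) is divided into 3 shares of $21,000: Isolde, Oona, and Mateus each take $21,000.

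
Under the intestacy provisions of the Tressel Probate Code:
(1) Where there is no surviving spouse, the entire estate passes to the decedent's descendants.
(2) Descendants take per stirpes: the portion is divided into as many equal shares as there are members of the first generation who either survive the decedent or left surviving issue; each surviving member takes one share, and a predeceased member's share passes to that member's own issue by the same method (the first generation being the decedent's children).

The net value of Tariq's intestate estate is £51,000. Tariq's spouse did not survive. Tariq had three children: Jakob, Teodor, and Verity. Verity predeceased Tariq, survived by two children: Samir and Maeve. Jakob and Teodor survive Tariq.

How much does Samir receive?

The entire £51,000 passes to the descendants.
That amount (£51,000) is divided into 3 shares of £17,000: Jakob and Teodor each take £17,000; Verity's £17,000 share passes to Verity's issue.
Verity's share (£17,000) is divided into 2 shares of £8,500: Samir and Maeve each take £8,500.

Samir receives £8,500.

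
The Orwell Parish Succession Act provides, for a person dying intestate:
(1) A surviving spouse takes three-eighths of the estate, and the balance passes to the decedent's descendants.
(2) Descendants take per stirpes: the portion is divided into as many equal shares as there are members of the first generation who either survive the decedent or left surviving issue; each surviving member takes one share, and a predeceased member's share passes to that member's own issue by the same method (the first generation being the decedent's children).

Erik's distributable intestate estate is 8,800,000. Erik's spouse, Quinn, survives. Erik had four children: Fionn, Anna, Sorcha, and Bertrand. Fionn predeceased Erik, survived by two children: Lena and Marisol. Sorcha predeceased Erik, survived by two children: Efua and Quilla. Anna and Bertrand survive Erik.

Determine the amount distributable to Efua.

Efua receives 687,500.

Quinn takes three-eighths of 8,800,000 = 3,300,000. The remaining 5,500,000 passes to the descendants.
The descendants' portion (5,500,000) is divided into 4 shares of 1,375,000: Anna and Bertrand each take 1,375,000; Fionn's 1,375,000 share passes to Fionn's issue; Sorcha's 1,375,000 share passes to Sorcha's issue.
Fionn's share (1,375,000) is divided into 2 shares of 687,500: Lena and Marisol each take 687,500.
Sorcha's share (1,375,000) is divided into 2 shares of 687,500: Efua and Quilla each take 687,500.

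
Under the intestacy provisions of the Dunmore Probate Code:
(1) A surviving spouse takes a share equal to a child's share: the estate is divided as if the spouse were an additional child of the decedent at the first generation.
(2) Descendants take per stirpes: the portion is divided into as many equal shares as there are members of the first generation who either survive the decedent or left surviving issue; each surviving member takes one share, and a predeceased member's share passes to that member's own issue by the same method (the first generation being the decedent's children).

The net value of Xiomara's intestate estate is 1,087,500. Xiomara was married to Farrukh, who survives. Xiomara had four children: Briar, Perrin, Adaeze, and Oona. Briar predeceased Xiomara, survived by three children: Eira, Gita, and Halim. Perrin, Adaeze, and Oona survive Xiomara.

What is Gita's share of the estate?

The spouse counts as an additional share at the children's level, so there are 5 primary shares of 217,500. Farrukh takes one such share (217,500).
The children's combined portion (870,000) is divided into 4 shares of 217,500: Perrin, Adaeze, and Oona each take 217,500; Briar's 217,500 share passes to Briar's issue.
Briar's share (217,500) is divided into 3 shares of 72,500: Eira, Gita, and Halim each take 72,500.

Gita receives 72,500.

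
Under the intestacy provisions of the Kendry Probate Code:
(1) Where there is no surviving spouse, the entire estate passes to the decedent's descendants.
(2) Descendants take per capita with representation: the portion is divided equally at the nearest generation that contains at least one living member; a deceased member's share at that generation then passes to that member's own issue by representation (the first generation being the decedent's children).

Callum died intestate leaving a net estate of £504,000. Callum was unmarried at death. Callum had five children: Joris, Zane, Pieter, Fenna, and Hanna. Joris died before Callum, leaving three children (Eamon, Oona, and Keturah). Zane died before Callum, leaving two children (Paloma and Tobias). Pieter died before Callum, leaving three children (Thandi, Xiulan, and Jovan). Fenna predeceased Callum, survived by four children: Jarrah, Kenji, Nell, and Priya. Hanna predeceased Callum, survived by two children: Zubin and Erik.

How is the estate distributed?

The entire £504,000 passes to the descendants.
No child survives, so the initial division is made at the grandchildren's generation.
That amount (£504,000) is divided into 14 shares of £36,000: Eamon, Oona, Keturah, Paloma, Tobias, Thandi, Xiulan, Jovan, Jarrah, Kenji, Nell, Priya, Zubin, and Erik each take £36,000.

Eamon: £36,000; Oona: £36,000; Keturah: £36,000; Paloma: £36,000; Tobias: £36,000; Thandi: £36,000; Xiulan: £36,000; Jovan: £36,000; Jarrah: £36,000; Kenji: £36,000; Nell: £36,000; Priya: £36,000; Zubin: £36,000; Erik: £36,000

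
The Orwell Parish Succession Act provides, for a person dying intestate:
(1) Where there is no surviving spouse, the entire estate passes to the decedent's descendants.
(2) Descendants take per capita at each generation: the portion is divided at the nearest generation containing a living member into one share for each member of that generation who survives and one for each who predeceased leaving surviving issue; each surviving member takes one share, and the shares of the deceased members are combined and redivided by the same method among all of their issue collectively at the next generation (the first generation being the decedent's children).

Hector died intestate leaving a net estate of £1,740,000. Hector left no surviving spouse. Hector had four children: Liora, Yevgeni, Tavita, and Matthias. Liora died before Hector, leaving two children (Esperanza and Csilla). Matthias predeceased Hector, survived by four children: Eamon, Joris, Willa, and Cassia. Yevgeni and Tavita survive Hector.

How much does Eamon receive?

The entire £1,740,000 passes to the descendants.
That amount (£1,740,000) is divided at the children's generation into 4 shares of £435,000. Yevgeni and Tavita each take £435,000. The 2 shares of the deceased (Liora and Matthias) are combined into a pool of £870,000.
That pool (£870,000) is divided at the grandchildren's generation equally among Esperanza, Csilla, Eamon, Joris, Willa, and Cassia: £145,000 each.

Eamon receives £145,000.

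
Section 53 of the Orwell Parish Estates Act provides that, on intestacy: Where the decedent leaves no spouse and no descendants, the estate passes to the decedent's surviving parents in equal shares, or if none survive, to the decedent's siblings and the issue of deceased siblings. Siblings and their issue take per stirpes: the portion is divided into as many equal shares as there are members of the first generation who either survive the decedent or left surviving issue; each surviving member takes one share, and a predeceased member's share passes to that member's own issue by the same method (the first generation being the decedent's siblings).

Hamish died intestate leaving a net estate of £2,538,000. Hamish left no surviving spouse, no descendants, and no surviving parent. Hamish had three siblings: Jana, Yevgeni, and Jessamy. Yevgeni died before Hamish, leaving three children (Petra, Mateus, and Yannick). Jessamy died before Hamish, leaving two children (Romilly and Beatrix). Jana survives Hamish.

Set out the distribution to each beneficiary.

The entire £2,538,000 passes to the siblings and their issue.
That amount (£2,538,000) is divided into 3 shares of £846,000: Jana takes £846,000; Yevgeni's £846,000 share passes to Yevgeni's issue; Jessamy's £846,000 share passes to Jessamy's issue.
Yevgeni's share (£846,000) is divided into 3 shares of £282,000: Petra, Mateus, and Yannick each take £282,000.
Jessamy's share (£846,000) is divided into 2 shares of £423,000: Romilly and Beatrix each take £423,000.

Jana: £846,000; Petra: £282,000; Mateus: £282,000; Yannick: £282,000; Romilly: £423,000; Beatrix: £423,000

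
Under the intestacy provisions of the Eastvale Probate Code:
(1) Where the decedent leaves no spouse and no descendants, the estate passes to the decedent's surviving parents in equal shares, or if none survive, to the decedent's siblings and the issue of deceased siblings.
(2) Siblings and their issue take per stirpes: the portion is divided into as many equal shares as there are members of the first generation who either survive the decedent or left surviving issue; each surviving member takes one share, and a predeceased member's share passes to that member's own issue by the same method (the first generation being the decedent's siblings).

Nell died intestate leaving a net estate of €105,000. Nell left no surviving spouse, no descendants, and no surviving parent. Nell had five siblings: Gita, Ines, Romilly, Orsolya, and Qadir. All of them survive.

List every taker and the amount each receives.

Gita: €21,000; Ines: €21,000; Romilly: €21,000; Orsolya: €21,000; Qadir: €21,000

The entire €105,000 passes to the siblings and their issue.
That amount (€105,000) is divided into 5 shares of €21,000: Gita, Ines, Romilly, Orsolya, and Qadir each take €21,000.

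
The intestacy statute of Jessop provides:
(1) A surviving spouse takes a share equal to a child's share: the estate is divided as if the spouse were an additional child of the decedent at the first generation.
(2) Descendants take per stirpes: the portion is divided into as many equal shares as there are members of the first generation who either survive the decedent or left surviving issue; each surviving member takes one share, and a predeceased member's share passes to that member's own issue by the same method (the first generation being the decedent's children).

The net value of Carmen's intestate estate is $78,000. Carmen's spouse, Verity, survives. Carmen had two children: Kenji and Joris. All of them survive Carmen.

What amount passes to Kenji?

Kenji receives $26,000.

The spouse counts as an additional share at the children's level, so there are 3 primary shares of $26,000. Verity takes one such share ($26,000).
The children's combined portion ($52,000) is divided into 2 shares of $26,000: Kenji and Joris each take $26,000.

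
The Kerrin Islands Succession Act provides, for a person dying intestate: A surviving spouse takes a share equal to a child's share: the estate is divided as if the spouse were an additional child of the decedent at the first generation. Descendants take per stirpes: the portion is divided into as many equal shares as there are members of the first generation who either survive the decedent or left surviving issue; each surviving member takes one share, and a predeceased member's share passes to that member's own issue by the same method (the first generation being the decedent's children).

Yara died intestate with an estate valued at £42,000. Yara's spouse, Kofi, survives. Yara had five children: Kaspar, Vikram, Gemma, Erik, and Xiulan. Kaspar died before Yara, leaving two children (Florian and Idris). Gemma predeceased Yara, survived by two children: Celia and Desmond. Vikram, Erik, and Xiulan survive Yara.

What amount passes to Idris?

The spouse counts as an additional share at the children's level, so there are 6 primary shares of £7,000. Kofi takes one such share (£7,000).
The children's combined portion (£35,000) is divided into 5 shares of £7,000: Vikram, Erik, and Xiulan each take £7,000; Kaspar's £7,000 share passes to Kaspar's issue; Gemma's £7,000 share passes to Gemma's issue.
Kaspar's share (£7,000) is divided into 2 shares of £3,500: Florian and Idris each take £3,500.
Gemma's share (£7,000) is divided into 2 shares of £3,500: Celia and Desmond each take £3,500.

Idris receives £3,500.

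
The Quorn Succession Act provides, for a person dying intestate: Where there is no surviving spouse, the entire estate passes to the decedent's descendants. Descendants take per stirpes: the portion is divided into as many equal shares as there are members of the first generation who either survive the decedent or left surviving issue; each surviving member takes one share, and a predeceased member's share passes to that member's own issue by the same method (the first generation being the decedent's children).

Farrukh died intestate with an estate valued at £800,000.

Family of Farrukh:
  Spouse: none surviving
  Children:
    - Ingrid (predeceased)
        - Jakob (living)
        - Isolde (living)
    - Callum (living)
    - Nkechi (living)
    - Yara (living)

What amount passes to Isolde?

Isolde receives £100,000.

The entire £800,000 passes to the descendants.
That amount (£800,000) is divided into 4 shares of £200,000: Callum, Nkechi, and Yara each take £200,000; Ingrid's £200,000 share passes to Ingrid's issue.
Ingrid's share (£200,000) is divided into 2 shares of £100,000: Jakob and Isolde each take £100,000.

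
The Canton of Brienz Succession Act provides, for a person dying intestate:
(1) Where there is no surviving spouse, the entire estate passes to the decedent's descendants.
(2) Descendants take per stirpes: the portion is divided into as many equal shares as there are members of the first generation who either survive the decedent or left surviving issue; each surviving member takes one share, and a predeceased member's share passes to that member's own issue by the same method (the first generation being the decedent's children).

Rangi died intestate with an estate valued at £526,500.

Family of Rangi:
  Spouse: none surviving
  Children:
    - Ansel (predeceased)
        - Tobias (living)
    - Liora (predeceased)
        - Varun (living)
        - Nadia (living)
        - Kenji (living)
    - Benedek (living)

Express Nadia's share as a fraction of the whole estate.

The entire £526,500 passes to the descendants.
That amount (£526,500) is divided into 3 shares of £175,500: Benedek takes £175,500; Ansel's £175,500 share passes to Ansel's issue; Liora's £175,500 share passes to Liora's issue.
Ansel's share (£175,500) passes entirely to Tobias.
Liora's share (£175,500) is divided into 3 shares of £58,500: Varun, Nadia, and Kenji each take £58,500.

Nadia receives 1/9 of the estate.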